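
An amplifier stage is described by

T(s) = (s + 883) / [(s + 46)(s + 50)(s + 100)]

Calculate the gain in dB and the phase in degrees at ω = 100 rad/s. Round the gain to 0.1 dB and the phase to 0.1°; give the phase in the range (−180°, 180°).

-65.8 dB, -167.3°

At s = jω = j100:
zero (s+883): 883 + j100 → |·| = √(883²+100²) = √789689 ≈ 888.64, ∠ = arctan(100/883) ≈ 6.46°
pole (s+46): 46 + j100 → |·| = √(46²+100²) = √12116 ≈ 110.07, ∠ = arctan(100/46) ≈ 65.30°
pole (s+50): 50 + j100 → |·| = √(50²+100²) = √12500 ≈ 111.8, ∠ = arctan(100/50) ≈ 63.43°
pole (s+100): 100 + j100 → |·| = √(100²+100²) = √20000 ≈ 141.42, ∠ = arctan(100/100) ≈ 45.00°
|T| = 1 · 888.64 / 1.7403e+06 ≈ 0.00051062
Gain = 20 log₁₀(0.00051062) ≈ -65.84 dB
∠T = 6.46° − 173.73° = -167.27°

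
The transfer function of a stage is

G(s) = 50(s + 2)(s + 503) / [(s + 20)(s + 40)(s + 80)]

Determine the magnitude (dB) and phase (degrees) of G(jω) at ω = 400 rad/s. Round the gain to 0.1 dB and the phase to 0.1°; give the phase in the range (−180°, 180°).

At s = jω = j400:
zero (s+2): 2 + j400 → |·| = √(2²+400²) = √160004 ≈ 400, ∠ = arctan(400/2) ≈ 89.71°
zero (s+503): 503 + j400 → |·| = √(503²+400²) = √413009 ≈ 642.66, ∠ = arctan(400/503) ≈ 38.49°
pole (s+20): 20 + j400 → |·| = √(20²+400²) = √160400 ≈ 400.5, ∠ = arctan(400/20) ≈ 87.14°
pole (s+40): 40 + j400 → |·| = √(40²+400²) = √161600 ≈ 402, ∠ = arctan(400/40) ≈ 84.29°
pole (s+80): 80 + j400 → |·| = √(80²+400²) = √166400 ≈ 407.92, ∠ = arctan(400/80) ≈ 78.69°
|G| = 50 · 2.5706e+05 / 6.5676e+07 ≈ 0.1957
Gain = 20 log₁₀(0.1957) ≈ -14.17 dB
∠G = 128.20° − 250.12° = -121.92°

-14.2 dB, -121.9°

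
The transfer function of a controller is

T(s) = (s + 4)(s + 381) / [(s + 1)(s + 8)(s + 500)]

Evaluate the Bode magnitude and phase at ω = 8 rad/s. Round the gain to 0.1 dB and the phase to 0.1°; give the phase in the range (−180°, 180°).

At s = jω = j8:
zero (s+4): 4 + j8 → |·| = √(4²+8²) = √80 ≈ 8.9443, ∠ = arctan(8/4) ≈ 63.43°
zero (s+381): 381 + j8 → |·| = √(381²+8²) = √145225 ≈ 381.08, ∠ = arctan(8/381) ≈ 1.20°
pole (s+1): 1 + j8 → |·| = √(1²+8²) = √65 ≈ 8.0623, ∠ = arctan(8/1) ≈ 82.87°
pole (s+8): 8 + j8 → |·| = √(8²+8²) = √128 ≈ 11.314, ∠ = arctan(8/8) ≈ 45.00°
pole (s+500): 500 + j8 → |·| = √(500²+8²) = √250064 ≈ 500.06, ∠ = arctan(8/500) ≈ 0.92°
|T| = 1 · 3408.5 / 45614 ≈ 0.074725
Gain = 20 log₁₀(0.074725) ≈ -22.53 dB
∠T = 64.63° − 128.79° = -64.16°

-22.5 dB, -64.2°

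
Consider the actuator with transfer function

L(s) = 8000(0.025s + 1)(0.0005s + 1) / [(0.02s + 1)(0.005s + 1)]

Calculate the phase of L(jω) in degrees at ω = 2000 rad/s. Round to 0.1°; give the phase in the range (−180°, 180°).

-39.0°

At ω = 2000 rad/s:
zero (1 + j2000·0.025) = 1 + j50 → |·| ≈ 50.01, ∠ ≈ 88.85°
zero (1 + j2000·0.0005) = 1 + j1 → |·| ≈ 1.4142, ∠ ≈ 45.00°
pole (1 + j2000·0.02) = 1 + j40 → |·| ≈ 40.012, ∠ ≈ 88.57°
pole (1 + j2000·0.005) = 1 + j10 → |·| ≈ 10.05, ∠ ≈ 84.29°
∠L = (88.85° + 45.00°) − (88.57° + 84.29°) = -39.01°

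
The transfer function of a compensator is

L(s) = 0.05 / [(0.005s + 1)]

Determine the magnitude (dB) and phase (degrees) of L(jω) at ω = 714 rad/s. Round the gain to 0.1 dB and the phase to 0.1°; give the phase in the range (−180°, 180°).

At ω = 714 rad/s:
pole (1 + j714·0.005) = 1 + j3.57 → |·| ≈ 3.7074, ∠ ≈ 74.35°
|L| = 0.05 · 1 / (3.7074) ≈ 0.013487
Gain = 20 log₁₀(0.013487) ≈ -37.40 dB
∠L = (0°) − (74.35°) = -74.35°

-37.4 dB, -74.4°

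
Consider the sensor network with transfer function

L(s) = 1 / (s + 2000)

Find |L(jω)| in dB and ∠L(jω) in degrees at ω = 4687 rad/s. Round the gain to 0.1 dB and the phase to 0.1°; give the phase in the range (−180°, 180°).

At s = jω = j4687:
pole (s+2000): 2000 + j4687 → |·| = √(2000²+4687²) = √25967969 ≈ 5095.9, ∠ = arctan(4687/2000) ≈ 66.89°
|L| = 1 / 5095.9 ≈ 0.00019624
Gain = 20 log₁₀(0.00019624) ≈ -74.14 dB
∠L = 0.00° − 66.89° = -66.89°

-74.1 dB, -66.9°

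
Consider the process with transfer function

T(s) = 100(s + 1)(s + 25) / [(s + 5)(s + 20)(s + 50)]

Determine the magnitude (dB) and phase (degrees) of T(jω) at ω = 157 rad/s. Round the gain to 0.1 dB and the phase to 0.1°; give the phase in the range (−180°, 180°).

-4.3 dB, -72.7°

At s = jω = j157:
zero (s+1): 1 + j157 → |·| = √(1²+157²) = √24650 ≈ 157, ∠ = arctan(157/1) ≈ 89.64°
zero (s+25): 25 + j157 → |·| = √(25²+157²) = √25274 ≈ 158.98, ∠ = arctan(157/25) ≈ 80.95°
pole (s+5): 5 + j157 → |·| = √(5²+157²) = √24674 ≈ 157.08, ∠ = arctan(157/5) ≈ 88.18°
pole (s+20): 20 + j157 → |·| = √(20²+157²) = √25049 ≈ 158.27, ∠ = arctan(157/20) ≈ 82.74°
pole (s+50): 50 + j157 → |·| = √(50²+157²) = √27149 ≈ 164.77, ∠ = arctan(157/50) ≈ 72.33°
|T| = 100 · 24960 / 4.0964e+06 ≈ 0.60932
Gain = 20 log₁₀(0.60932) ≈ -4.30 dB
∠T = 170.59° − 243.25° = -72.66°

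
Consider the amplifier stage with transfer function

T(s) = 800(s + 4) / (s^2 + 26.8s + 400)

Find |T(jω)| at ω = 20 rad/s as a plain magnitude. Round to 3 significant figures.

At s = jω = j20:
zero (s+4): 4 + j20 → |·| = √(4²+20²) = √416 ≈ 20.396, ∠ = arctan(20/4) ≈ 78.69°
quadratic: (j20)² + 26.8·j20 + 400 = 0 + j536 → |·| ≈ 536, ∠ ≈ 90.00°
|T| = 800 · 20.396 / 536 ≈ 30.442

30.4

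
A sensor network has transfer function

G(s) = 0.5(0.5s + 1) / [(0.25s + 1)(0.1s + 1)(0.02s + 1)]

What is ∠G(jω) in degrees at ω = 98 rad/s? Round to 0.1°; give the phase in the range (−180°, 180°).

-146.0°

At ω = 98 rad/s:
zero (1 + j98·0.5) = 1 + j49 → |·| ≈ 49.01, ∠ ≈ 88.83°
pole (1 + j98·0.25) = 1 + j24.5 → |·| ≈ 24.52, ∠ ≈ 87.66°
pole (1 + j98·0.1) = 1 + j9.8 → |·| ≈ 9.8509, ∠ ≈ 84.17°
pole (1 + j98·0.02) = 1 + j1.96 → |·| ≈ 2.2004, ∠ ≈ 62.97°
∠G = (88.83°) − (87.66° + 84.17° + 62.97°) = -145.97°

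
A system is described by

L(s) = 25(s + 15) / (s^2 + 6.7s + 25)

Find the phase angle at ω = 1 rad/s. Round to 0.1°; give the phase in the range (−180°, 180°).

At s = jω = j1:
zero (s+15): 15 + j1 → |·| = √(15²+1²) = √226 ≈ 15.033, ∠ = arctan(1/15) ≈ 3.81°
quadratic: (j1)² + 6.7·j1 + 25 = 24 + j6.7 → |·| ≈ 24.918, ∠ ≈ 15.60°
∠L = 3.81° − 15.60° = -11.79°

-11.8°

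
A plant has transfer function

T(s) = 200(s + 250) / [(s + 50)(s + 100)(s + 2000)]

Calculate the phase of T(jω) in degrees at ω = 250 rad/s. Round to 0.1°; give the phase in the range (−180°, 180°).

At s = jω = j250:
zero (s+250): 250 + j250 → |·| = √(250²+250²) = √125000 ≈ 353.55, ∠ = arctan(250/250) ≈ 45.00°
pole (s+50): 50 + j250 → |·| = √(50²+250²) = √65000 ≈ 254.95, ∠ = arctan(250/50) ≈ 78.69°
pole (s+100): 100 + j250 → |·| = √(100²+250²) = √72500 ≈ 269.26, ∠ = arctan(250/100) ≈ 68.20°
pole (s+2000): 2000 + j250 → |·| = √(2000²+250²) = √4062500 ≈ 2015.6, ∠ = arctan(250/2000) ≈ 7.13°
∠T = 45.00° − 154.02° = -109.02°

-109.0°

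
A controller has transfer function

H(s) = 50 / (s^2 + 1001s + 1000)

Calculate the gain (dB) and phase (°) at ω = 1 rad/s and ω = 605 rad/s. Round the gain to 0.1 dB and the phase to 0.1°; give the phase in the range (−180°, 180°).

Substitute s = j1:
Numerator: 50 = 50 + j0
Denominator: (j1)^2 + 1001(j1) + 1000 = 999 + j1001
|N| = √(50² + 0²) ≈ 50, ∠N ≈ 0.00°
|D| = √(999² + 1001²) ≈ 1414.2, ∠D ≈ 45.06°
|H| = 50 / 1414.2 ≈ 0.035356
Gain = 20 log₁₀(0.035356) ≈ -29.03 dB
∠H = 0.00° − 45.06° = -45.06°

Substitute s = j605:
Numerator: 50 = 50 + j0
Denominator: (j605)^2 + 1001(j605) + 1000 = -365025 + j605605
|N| = √(50² + 0²) ≈ 50, ∠N ≈ 0.00°
|D| = √(365025² + 605605²) ≈ 7.0711e+05, ∠D ≈ 121.08°
|H| = 50 / 7.0711e+05 ≈ 7.071e-05
Gain = 20 log₁₀(7.071e-05) ≈ -83.01 dB
∠H = 0.00° − 121.08° = -121.08°

ω = 1: -29.0 dB, -45.1°; ω = 605: -83.0 dB, -121.1°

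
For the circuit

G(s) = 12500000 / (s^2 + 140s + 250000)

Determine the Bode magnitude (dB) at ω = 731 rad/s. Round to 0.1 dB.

32.3 dB

At s = jω = j731:
quadratic: (j731)² + 140·j731 + 250000 = -284361 + j102340 → |·| ≈ 3.0222e+05, ∠ ≈ 160.21°
|G| = 12500000 / 3.0222e+05 ≈ 41.361
Gain = 20 log₁₀(41.361) ≈ 32.33 dB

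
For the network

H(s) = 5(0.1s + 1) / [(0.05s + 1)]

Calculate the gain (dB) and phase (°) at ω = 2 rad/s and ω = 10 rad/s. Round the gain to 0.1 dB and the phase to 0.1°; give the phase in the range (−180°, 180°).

ω = 2: 14.1 dB, 5.6°; ω = 10: 16.0 dB, 18.4°

At ω = 2 rad/s:
zero (1 + j2·0.1) = 1 + j0.2 → |·| ≈ 1.0198, ∠ ≈ 11.31°
pole (1 + j2·0.05) = 1 + j0.1 → |·| ≈ 1.005, ∠ ≈ 5.71°
|H| = 5 · 1.0198 / (1.005) ≈ 5.0736
Gain = 20 log₁₀(5.0736) ≈ 14.11 dB
∠H = (11.31°) − (5.71°) = 5.60°

At ω = 10 rad/s:
zero (1 + j10·0.1) = 1 + j1 → |·| ≈ 1.4142, ∠ ≈ 45.00°
pole (1 + j10·0.05) = 1 + j0.5 → |·| ≈ 1.118, ∠ ≈ 26.57°
|H| = 5 · 1.4142 / (1.118) ≈ 6.3247
Gain = 20 log₁₀(6.3247) ≈ 16.02 dB
∠H = (45.00°) − (26.57°) = 18.43°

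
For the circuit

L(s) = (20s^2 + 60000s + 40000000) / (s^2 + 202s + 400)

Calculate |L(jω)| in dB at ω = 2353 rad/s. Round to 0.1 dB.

29.1 dB

Substitute s = j2353:
Numerator: 20(j2353)^2 + 60000(j2353) + 40000000 = -70732180 + j141180000
Denominator: (j2353)^2 + 202(j2353) + 400 = -5536209 + j475306
|N| = √(70732180² + 141180000²) ≈ 1.5791e+08, ∠N ≈ 116.61°
|D| = √(5536209² + 475306²) ≈ 5.5566e+06, ∠D ≈ 175.09°
|L| = 1.5791e+08 / 5.5566e+06 ≈ 28.418
Gain = 20 log₁₀(28.418) ≈ 29.07 dB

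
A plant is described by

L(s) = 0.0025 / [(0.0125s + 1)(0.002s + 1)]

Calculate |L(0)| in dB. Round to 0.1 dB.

L(0) = 0.0025 · 1 / 1 = 0.0025
20 log₁₀(0.0025) ≈ -52.04 dB

-52.0 dB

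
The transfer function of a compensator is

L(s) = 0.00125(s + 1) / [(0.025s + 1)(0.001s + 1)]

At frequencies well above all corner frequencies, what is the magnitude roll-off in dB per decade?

-20 dB/decade

Each pole contributes −20 dB/decade at high frequency; each zero contributes +20 dB/decade.
Net: 1 zero(s) − 2 pole(s) → -20 dB/decade.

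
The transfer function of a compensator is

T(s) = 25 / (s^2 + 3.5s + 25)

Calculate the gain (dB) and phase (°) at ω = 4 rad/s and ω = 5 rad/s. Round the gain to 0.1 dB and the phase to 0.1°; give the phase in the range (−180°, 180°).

ω = 4: 3.5 dB, -57.3°; ω = 5: 3.1 dB, -90.0°

At s = jω = j4:
quadratic: (j4)² + 3.5·j4 + 25 = 9 + j14 → |·| ≈ 16.643, ∠ ≈ 57.26°
|T| = 25 / 16.643 ≈ 1.5021
Gain = 20 log₁₀(1.5021) ≈ 3.53 dB
∠T = 0.00° − 57.26° = -57.26°

At s = jω = j5:
quadratic: (j5)² + 3.5·j5 + 25 = 0 + j17.5 → |·| ≈ 17.5, ∠ ≈ 90.00°
|T| = 25 / 17.5 ≈ 1.4286
Gain = 20 log₁₀(1.4286) ≈ 3.10 dB
∠T = 0.00° − 90.00° = -90.00°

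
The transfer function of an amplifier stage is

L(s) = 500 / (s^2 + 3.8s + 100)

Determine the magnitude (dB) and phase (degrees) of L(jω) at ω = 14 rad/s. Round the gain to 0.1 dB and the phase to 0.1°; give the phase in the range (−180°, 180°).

13.2 dB, -151.0°

At s = jω = j14:
quadratic: (j14)² + 3.8·j14 + 100 = -96 + j53.2 → |·| ≈ 109.76, ∠ ≈ 151.01°
|L| = 500 / 109.76 ≈ 4.5554
Gain = 20 log₁₀(4.5554) ≈ 13.17 dB
∠L = 0.00° − 151.01° = -151.01°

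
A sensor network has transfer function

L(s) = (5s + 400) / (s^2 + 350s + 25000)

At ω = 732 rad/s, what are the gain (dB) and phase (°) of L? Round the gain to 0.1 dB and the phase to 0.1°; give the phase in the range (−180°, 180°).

Substitute s = j732:
Numerator: 5(j732) + 400 = 400 + j3660
Denominator: (j732)^2 + 350(j732) + 25000 = -510824 + j256200
|N| = √(400² + 3660²) ≈ 3681.8, ∠N ≈ 83.76°
|D| = √(510824² + 256200²) ≈ 5.7147e+05, ∠D ≈ 153.36°
|L| = 3681.8 / 5.7147e+05 ≈ 0.0064427
Gain = 20 log₁₀(0.0064427) ≈ -43.82 dB
∠L = 83.76° − 153.36° = -69.60°

-43.8 dB, -69.6°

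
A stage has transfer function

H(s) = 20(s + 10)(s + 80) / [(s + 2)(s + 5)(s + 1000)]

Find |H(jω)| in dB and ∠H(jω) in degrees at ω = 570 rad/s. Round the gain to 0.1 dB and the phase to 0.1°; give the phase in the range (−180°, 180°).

-35.1 dB, -38.0°

At s = jω = j570:
zero (s+10): 10 + j570 → |·| = √(10²+570²) = √325000 ≈ 570.09, ∠ = arctan(570/10) ≈ 88.99°
zero (s+80): 80 + j570 → |·| = √(80²+570²) = √331300 ≈ 575.59, ∠ = arctan(570/80) ≈ 82.01°
pole (s+2): 2 + j570 → |·| = √(2²+570²) = √324904 ≈ 570, ∠ = arctan(570/2) ≈ 89.80°
pole (s+5): 5 + j570 → |·| = √(5²+570²) = √324925 ≈ 570.02, ∠ = arctan(570/5) ≈ 89.50°
pole (s+1000): 1000 + j570 → |·| = √(1000²+570²) = √1324900 ≈ 1151, ∠ = arctan(570/1000) ≈ 29.68°
|H| = 20 · 3.2814e+05 / 3.7397e+08 ≈ 0.017549
Gain = 20 log₁₀(0.017549) ≈ -35.11 dB
∠H = 171.00° − 208.98° = -37.98°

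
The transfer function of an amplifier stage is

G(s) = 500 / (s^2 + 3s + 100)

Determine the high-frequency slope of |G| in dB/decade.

-40 dB/decade

Each pole contributes −20 dB/decade at high frequency; each zero contributes +20 dB/decade.
Net: 0 zero(s) − 2 pole(s) → -40 dB/decade.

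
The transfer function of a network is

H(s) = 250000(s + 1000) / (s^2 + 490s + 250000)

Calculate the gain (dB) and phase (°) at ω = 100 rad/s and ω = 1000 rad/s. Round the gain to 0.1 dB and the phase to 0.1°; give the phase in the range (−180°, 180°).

ω = 100: 60.2 dB, -5.8°; ω = 1000: 51.9 dB, -101.8°

At s = jω = j100:
zero (s+1000): 1000 + j100 → |·| = √(1000²+100²) = √1010000 ≈ 1005, ∠ = arctan(100/1000) ≈ 5.71°
quadratic: (j100)² + 490·j100 + 250000 = 240000 + j49000 → |·| ≈ 2.4495e+05, ∠ ≈ 11.54°
|H| = 250000 · 1005 / 2.4495e+05 ≈ 1025.7
Gain = 20 log₁₀(1025.7) ≈ 60.22 dB
∠H = 5.71° − 11.54° = -5.83°

At s = jω = j1000:
zero (s+1000): 1000 + j1000 → |·| = √(1000²+1000²) = √2000000 ≈ 1414.2, ∠ = arctan(1000/1000) ≈ 45.00°
quadratic: (j1000)² + 490·j1000 + 250000 = -750000 + j490000 → |·| ≈ 8.9588e+05, ∠ ≈ 146.84°
|H| = 250000 · 1414.2 / 8.9588e+05 ≈ 394.64
Gain = 20 log₁₀(394.64) ≈ 51.92 dB
∠H = 45.00° − 146.84° = -101.84°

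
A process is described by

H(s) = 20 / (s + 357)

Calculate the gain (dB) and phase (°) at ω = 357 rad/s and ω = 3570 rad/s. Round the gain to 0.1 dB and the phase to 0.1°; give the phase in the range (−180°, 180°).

Substitute s = j357:
Numerator: 20 = 20 + j0
Denominator: (j357) + 357 = 357 + j357
|N| = √(20² + 0²) ≈ 20, ∠N ≈ 0.00°
|D| = √(357² + 357²) ≈ 504.87, ∠D ≈ 45.00°
|H| = 20 / 504.87 ≈ 0.039614
Gain = 20 log₁₀(0.039614) ≈ -28.04 dB
∠H = 0.00° − 45.00° = -45.00°

Substitute s = j3570:
Numerator: 20 = 20 + j0
Denominator: (j3570) + 357 = 357 + j3570
|N| = √(20² + 0²) ≈ 20, ∠N ≈ 0.00°
|D| = √(357² + 3570²) ≈ 3587.8, ∠D ≈ 84.29°
|H| = 20 / 3587.8 ≈ 0.0055744
Gain = 20 log₁₀(0.0055744) ≈ -45.08 dB
∠H = 0.00° − 84.29° = -84.29°

ω = 357: -28.0 dB, -45.0°; ω = 3570: -45.1 dB, -84.3°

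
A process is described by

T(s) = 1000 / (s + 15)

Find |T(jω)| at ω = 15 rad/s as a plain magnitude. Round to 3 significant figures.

At s = jω = j15:
pole (s+15): 15 + j15 → |·| = √(15²+15²) = √450 ≈ 21.213, ∠ = arctan(15/15) ≈ 45.00°
|T| = 1000 / 21.213 ≈ 47.141

47.1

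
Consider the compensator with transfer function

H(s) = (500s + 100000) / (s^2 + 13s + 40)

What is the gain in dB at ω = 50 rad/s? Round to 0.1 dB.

32.2 dB

Substitute s = j50:
Numerator: 500(j50) + 100000 = 100000 + j25000
Denominator: (j50)^2 + 13(j50) + 40 = -2460 + j650
|N| = √(100000² + 25000²) ≈ 1.0308e+05, ∠N ≈ 14.04°
|D| = √(2460² + 650²) ≈ 2544.4, ∠D ≈ 165.20°
|H| = 1.0308e+05 / 2544.4 ≈ 40.512
Gain = 20 log₁₀(40.512) ≈ 32.15 dB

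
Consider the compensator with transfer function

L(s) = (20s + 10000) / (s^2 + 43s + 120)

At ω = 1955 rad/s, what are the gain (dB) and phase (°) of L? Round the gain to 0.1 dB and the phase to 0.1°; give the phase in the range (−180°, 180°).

-39.5 dB, -103.1°

Substitute s = j1955:
Numerator: 20(j1955) + 10000 = 10000 + j39100
Denominator: (j1955)^2 + 43(j1955) + 120 = -3821905 + j84065
|N| = √(10000² + 39100²) ≈ 40359, ∠N ≈ 75.65°
|D| = √(3821905² + 84065²) ≈ 3.8228e+06, ∠D ≈ 178.74°
|L| = 40359 / 3.8228e+06 ≈ 0.010557
Gain = 20 log₁₀(0.010557) ≈ -39.53 dB
∠L = 75.65° − 178.74° = -103.09°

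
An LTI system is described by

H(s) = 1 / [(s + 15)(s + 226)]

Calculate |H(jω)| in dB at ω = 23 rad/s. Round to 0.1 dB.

At s = jω = j23:
pole (s+15): 15 + j23 → |·| = √(15²+23²) = √754 ≈ 27.459, ∠ = arctan(23/15) ≈ 56.89°
pole (s+226): 226 + j23 → |·| = √(226²+23²) = √51605 ≈ 227.17, ∠ = arctan(23/226) ≈ 5.81°
|H| = 1 / 6237.9 ≈ 0.00016031
Gain = 20 log₁₀(0.00016031) ≈ -75.90 dB

-75.9 dB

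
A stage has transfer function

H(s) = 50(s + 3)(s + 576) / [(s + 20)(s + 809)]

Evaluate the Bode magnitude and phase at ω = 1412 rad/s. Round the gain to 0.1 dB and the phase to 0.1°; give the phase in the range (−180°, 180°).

At s = jω = j1412:
zero (s+3): 3 + j1412 → |·| = √(3²+1412²) = √1993753 ≈ 1412, ∠ = arctan(1412/3) ≈ 89.88°
zero (s+576): 576 + j1412 → |·| = √(576²+1412²) = √2325520 ≈ 1525, ∠ = arctan(1412/576) ≈ 67.81°
pole (s+20): 20 + j1412 → |·| = √(20²+1412²) = √1994144 ≈ 1412.1, ∠ = arctan(1412/20) ≈ 89.19°
pole (s+809): 809 + j1412 → |·| = √(809²+1412²) = √2648225 ≈ 1627.3, ∠ = arctan(1412/809) ≈ 60.19°
|H| = 50 · 2.1533e+06 / 2.2979e+06 ≈ 46.854
Gain = 20 log₁₀(46.854) ≈ 33.41 dB
∠H = 157.69° − 149.38° = 8.31°

33.4 dB, 8.3°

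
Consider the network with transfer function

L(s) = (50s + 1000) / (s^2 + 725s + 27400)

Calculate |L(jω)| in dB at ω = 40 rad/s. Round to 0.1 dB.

Substitute s = j40:
Numerator: 50(j40) + 1000 = 1000 + j2000
Denominator: (j40)^2 + 725(j40) + 27400 = 25800 + j29000
|N| = √(1000² + 2000²) ≈ 2236.1, ∠N ≈ 63.43°
|D| = √(25800² + 29000²) ≈ 38815, ∠D ≈ 48.34°
|L| = 2236.1 / 38815 ≈ 0.057609
Gain = 20 log₁₀(0.057609) ≈ -24.79 dB

-24.8 dB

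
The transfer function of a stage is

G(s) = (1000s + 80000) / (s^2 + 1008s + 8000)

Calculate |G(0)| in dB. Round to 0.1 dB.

G(0) = 80000 / 8000 = 10
20 log₁₀(10) ≈ 20.00 dB

20.0 dB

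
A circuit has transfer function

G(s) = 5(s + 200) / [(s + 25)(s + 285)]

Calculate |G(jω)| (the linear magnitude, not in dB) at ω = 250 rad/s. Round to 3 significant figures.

0.0168

At s = jω = j250:
zero (s+200): 200 + j250 → |·| = √(200²+250²) = √102500 ≈ 320.16, ∠ = arctan(250/200) ≈ 51.34°
pole (s+25): 25 + j250 → |·| = √(25²+250²) = √63125 ≈ 251.25, ∠ = arctan(250/25) ≈ 84.29°
pole (s+285): 285 + j250 → |·| = √(285²+250²) = √143725 ≈ 379.11, ∠ = arctan(250/285) ≈ 41.26°
|G| = 5 · 320.16 / 95251 ≈ 0.016806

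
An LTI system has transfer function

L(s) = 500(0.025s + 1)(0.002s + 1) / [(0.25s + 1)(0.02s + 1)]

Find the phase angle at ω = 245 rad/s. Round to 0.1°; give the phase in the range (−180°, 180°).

At ω = 245 rad/s:
zero (1 + j245·0.025) = 1 + j6.125 → |·| ≈ 6.2061, ∠ ≈ 80.73°
zero (1 + j245·0.002) = 1 + j0.49 → |·| ≈ 1.1136, ∠ ≈ 26.10°
pole (1 + j245·0.25) = 1 + j61.25 → |·| ≈ 61.258, ∠ ≈ 89.06°
pole (1 + j245·0.02) = 1 + j4.9 → |·| ≈ 5.001, ∠ ≈ 78.47°
∠L = (80.73° + 26.10°) − (89.06° + 78.47°) = -60.70°

-60.7°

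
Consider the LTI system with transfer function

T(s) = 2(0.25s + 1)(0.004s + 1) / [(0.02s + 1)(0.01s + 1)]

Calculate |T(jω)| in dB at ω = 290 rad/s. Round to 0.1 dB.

At ω = 290 rad/s:
zero (1 + j290·0.25) = 1 + j72.5 → |·| ≈ 72.507, ∠ ≈ 89.21°
zero (1 + j290·0.004) = 1 + j1.16 → |·| ≈ 1.5315, ∠ ≈ 49.24°
pole (1 + j290·0.02) = 1 + j5.8 → |·| ≈ 5.8856, ∠ ≈ 80.22°
pole (1 + j290·0.01) = 1 + j2.9 → |·| ≈ 3.0676, ∠ ≈ 70.97°
|T| = 2 · 72.507 · 1.5315 / (5.8856 · 3.0676) ≈ 12.301
Gain = 20 log₁₀(12.301) ≈ 21.80 dB

21.8 dB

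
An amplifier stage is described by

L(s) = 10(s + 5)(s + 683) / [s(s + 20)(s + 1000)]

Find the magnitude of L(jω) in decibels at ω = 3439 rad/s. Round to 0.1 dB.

At s = jω = j3439:
zero (s+5): 5 + j3439 → |·| = √(5²+3439²) = √11826746 ≈ 3439, ∠ = arctan(3439/5) ≈ 89.92°
zero (s+683): 683 + j3439 → |·| = √(683²+3439²) = √12293210 ≈ 3506.2, ∠ = arctan(3439/683) ≈ 78.77°
pole (s+20): 20 + j3439 → |·| = √(20²+3439²) = √11827121 ≈ 3439.1, ∠ = arctan(3439/20) ≈ 89.67°
pole (s+1000): 1000 + j3439 → |·| = √(1000²+3439²) = √12826721 ≈ 3581.4, ∠ = arctan(3439/1000) ≈ 73.79°
pole at origin: |s| = 3439, ∠ = 90.00° (in denominator)
|L| = 10 · 1.2058e+07 / 4.2357e+10 ≈ 0.0028468
Gain = 20 log₁₀(0.0028468) ≈ -50.91 dB

-50.9 dB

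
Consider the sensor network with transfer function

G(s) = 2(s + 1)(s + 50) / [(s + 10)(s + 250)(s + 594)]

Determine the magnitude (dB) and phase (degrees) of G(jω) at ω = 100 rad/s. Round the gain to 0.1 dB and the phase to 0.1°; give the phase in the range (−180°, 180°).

-57.3 dB, 37.2°

At s = jω = j100:
zero (s+1): 1 + j100 → |·| = √(1²+100²) = √10001 ≈ 100, ∠ = arctan(100/1) ≈ 89.43°
zero (s+50): 50 + j100 → |·| = √(50²+100²) = √12500 ≈ 111.8, ∠ = arctan(100/50) ≈ 63.43°
pole (s+10): 10 + j100 → |·| = √(10²+100²) = √10100 ≈ 100.5, ∠ = arctan(100/10) ≈ 84.29°
pole (s+250): 250 + j100 → |·| = √(250²+100²) = √72500 ≈ 269.26, ∠ = arctan(100/250) ≈ 21.80°
pole (s+594): 594 + j100 → |·| = √(594²+100²) = √362836 ≈ 602.36, ∠ = arctan(100/594) ≈ 9.56°
|G| = 2 · 11180 / 1.63e+07 ≈ 0.0013718
Gain = 20 log₁₀(0.0013718) ≈ -57.25 dB
∠G = 152.86° − 115.65° = 37.21°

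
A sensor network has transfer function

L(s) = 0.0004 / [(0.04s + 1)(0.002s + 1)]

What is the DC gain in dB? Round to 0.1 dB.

-68.0 dB

L(0) = 0.0004 · 1 / 1 = 0.0004
20 log₁₀(0.0004) ≈ -67.96 dB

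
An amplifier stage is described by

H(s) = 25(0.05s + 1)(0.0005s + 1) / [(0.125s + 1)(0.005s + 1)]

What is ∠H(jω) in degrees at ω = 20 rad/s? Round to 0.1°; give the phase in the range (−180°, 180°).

-28.3°

At ω = 20 rad/s:
zero (1 + j20·0.05) = 1 + j1 → |·| ≈ 1.4142, ∠ ≈ 45.00°
zero (1 + j20·0.0005) = 1 + j0.01 → |·| ≈ 1, ∠ ≈ 0.57°
pole (1 + j20·0.125) = 1 + j2.5 → |·| ≈ 2.6926, ∠ ≈ 68.20°
pole (1 + j20·0.005) = 1 + j0.1 → |·| ≈ 1.005, ∠ ≈ 5.71°
∠H = (45.00° + 0.57°) − (68.20° + 5.71°) = -28.34°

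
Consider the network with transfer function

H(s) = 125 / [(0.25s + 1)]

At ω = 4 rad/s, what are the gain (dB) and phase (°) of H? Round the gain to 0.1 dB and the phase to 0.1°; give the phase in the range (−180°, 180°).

At ω = 4 rad/s:
pole (1 + j4·0.25) = 1 + j1 → |·| ≈ 1.4142, ∠ ≈ 45.00°
|H| = 125 · 1 / (1.4142) ≈ 88.389
Gain = 20 log₁₀(88.389) ≈ 38.93 dB
∠H = (0°) − (45.00°) = -45.00°

38.9 dB, -45.0°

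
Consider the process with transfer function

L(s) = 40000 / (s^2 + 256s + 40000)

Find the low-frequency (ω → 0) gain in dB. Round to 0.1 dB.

0.0 dB

L(0) = 40000 / 40000 = 1
20 log₁₀(1) ≈ 0.00 dB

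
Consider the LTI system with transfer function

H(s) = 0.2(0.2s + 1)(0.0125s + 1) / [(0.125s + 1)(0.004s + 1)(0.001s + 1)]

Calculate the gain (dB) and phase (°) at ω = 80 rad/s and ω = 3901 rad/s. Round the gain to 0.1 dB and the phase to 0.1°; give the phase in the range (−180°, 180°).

At ω = 80 rad/s:
zero (1 + j80·0.2) = 1 + j16 → |·| ≈ 16.031, ∠ ≈ 86.42°
zero (1 + j80·0.0125) = 1 + j1 → |·| ≈ 1.4142, ∠ ≈ 45.00°
pole (1 + j80·0.125) = 1 + j10 → |·| ≈ 10.05, ∠ ≈ 84.29°
pole (1 + j80·0.004) = 1 + j0.32 → |·| ≈ 1.05, ∠ ≈ 17.74°
pole (1 + j80·0.001) = 1 + j0.08 → |·| ≈ 1.0032, ∠ ≈ 4.57°
|H| = 0.2 · 16.031 · 1.4142 / (10.05 · 1.05 · 1.0032) ≈ 0.42831
Gain = 20 log₁₀(0.42831) ≈ -7.36 dB
∠H = (86.42° + 45.00°) − (84.29° + 17.74° + 4.57°) = 24.82°

At ω = 3901 rad/s:
zero (1 + j3901·0.2) = 1 + j780.2 → |·| ≈ 780.2, ∠ ≈ 89.93°
zero (1 + j3901·0.0125) = 1 + j48.7625 → |·| ≈ 48.773, ∠ ≈ 88.83°
pole (1 + j3901·0.125) = 1 + j487.625 → |·| ≈ 487.63, ∠ ≈ 89.88°
pole (1 + j3901·0.004) = 1 + j15.604 → |·| ≈ 15.636, ∠ ≈ 86.33°
pole (1 + j3901·0.001) = 1 + j3.901 → |·| ≈ 4.0271, ∠ ≈ 75.62°
|H| = 0.2 · 780.2 · 48.773 / (487.63 · 15.636 · 4.0271) ≈ 0.24786
Gain = 20 log₁₀(0.24786) ≈ -12.12 dB
∠H = (89.93° + 88.83°) − (89.88° + 86.33° + 75.62°) = -73.07°

ω = 80: -7.4 dB, 24.8°; ω = 3901: -12.1 dB, -73.1°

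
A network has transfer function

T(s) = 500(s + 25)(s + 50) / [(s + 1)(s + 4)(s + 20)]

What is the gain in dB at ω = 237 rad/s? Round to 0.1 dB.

At s = jω = j237:
zero (s+25): 25 + j237 → |·| = √(25²+237²) = √56794 ≈ 238.31, ∠ = arctan(237/25) ≈ 83.98°
zero (s+50): 50 + j237 → |·| = √(50²+237²) = √58669 ≈ 242.22, ∠ = arctan(237/50) ≈ 78.09°
pole (s+1): 1 + j237 → |·| = √(1²+237²) = √56170 ≈ 237, ∠ = arctan(237/1) ≈ 89.76°
pole (s+4): 4 + j237 → |·| = √(4²+237²) = √56185 ≈ 237.03, ∠ = arctan(237/4) ≈ 89.03°
pole (s+20): 20 + j237 → |·| = √(20²+237²) = √56569 ≈ 237.84, ∠ = arctan(237/20) ≈ 85.18°
|T| = 500 · 57723 / 1.3361e+07 ≈ 2.1601
Gain = 20 log₁₀(2.1601) ≈ 6.69 dB

6.7 dB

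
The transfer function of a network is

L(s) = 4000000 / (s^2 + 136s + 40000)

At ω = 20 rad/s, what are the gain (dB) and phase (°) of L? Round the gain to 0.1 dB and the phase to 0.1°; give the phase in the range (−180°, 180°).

At s = jω = j20:
quadratic: (j20)² + 136·j20 + 40000 = 39600 + j2720 → |·| ≈ 39693, ∠ ≈ 3.93°
|L| = 4000000 / 39693 ≈ 100.77
Gain = 20 log₁₀(100.77) ≈ 40.07 dB
∠L = 0.00° − 3.93° = -3.93°

40.1 dB, -3.9°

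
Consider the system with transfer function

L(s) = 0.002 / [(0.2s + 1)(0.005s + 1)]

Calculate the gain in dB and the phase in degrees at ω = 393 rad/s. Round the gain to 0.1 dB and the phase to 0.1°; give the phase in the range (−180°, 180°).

At ω = 393 rad/s:
pole (1 + j393·0.2) = 1 + j78.6 → |·| ≈ 78.606, ∠ ≈ 89.27°
pole (1 + j393·0.005) = 1 + j1.965 → |·| ≈ 2.2048, ∠ ≈ 63.03°
|L| = 0.002 · 1 / (78.606 · 2.2048) ≈ 1.154e-05
Gain = 20 log₁₀(1.154e-05) ≈ -98.76 dB
∠L = (0°) − (89.27° + 63.03°) = -152.30°

-98.8 dB, -152.3°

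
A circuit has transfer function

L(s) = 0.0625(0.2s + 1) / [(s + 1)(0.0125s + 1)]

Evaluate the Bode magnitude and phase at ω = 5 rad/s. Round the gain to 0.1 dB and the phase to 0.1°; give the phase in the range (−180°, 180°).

At ω = 5 rad/s:
zero (1 + j5·0.2) = 1 + j1 → |·| ≈ 1.4142, ∠ ≈ 45.00°
pole (1 + j5·1) = 1 + j5 → |·| ≈ 5.099, ∠ ≈ 78.69°
pole (1 + j5·0.0125) = 1 + j0.0625 → |·| ≈ 1.002, ∠ ≈ 3.58°
|L| = 0.0625 · 1.4142 / (5.099 · 1.002) ≈ 0.0173
Gain = 20 log₁₀(0.0173) ≈ -35.24 dB
∠L = (45.00°) − (78.69° + 3.58°) = -37.27°

-35.2 dB, -37.3°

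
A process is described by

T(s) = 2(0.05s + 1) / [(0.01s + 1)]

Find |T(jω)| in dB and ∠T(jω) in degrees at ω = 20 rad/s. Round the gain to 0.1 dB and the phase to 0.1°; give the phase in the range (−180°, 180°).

8.9 dB, 33.7°

At ω = 20 rad/s:
zero (1 + j20·0.05) = 1 + j1 → |·| ≈ 1.4142, ∠ ≈ 45.00°
pole (1 + j20·0.01) = 1 + j0.2 → |·| ≈ 1.0198, ∠ ≈ 11.31°
|T| = 2 · 1.4142 / (1.0198) ≈ 2.7735
Gain = 20 log₁₀(2.7735) ≈ 8.86 dB
∠T = (45.00°) − (11.31°) = 33.69°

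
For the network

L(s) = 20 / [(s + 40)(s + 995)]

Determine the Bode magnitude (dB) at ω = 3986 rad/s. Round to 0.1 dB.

-118.3 dB

At s = jω = j3986:
pole (s+40): 40 + j3986 → |·| = √(40²+3986²) = √15889796 ≈ 3986.2, ∠ = arctan(3986/40) ≈ 89.43°
pole (s+995): 995 + j3986 → |·| = √(995²+3986²) = √16878221 ≈ 4108.3, ∠ = arctan(3986/995) ≈ 75.98°
|L| = 20 / 1.6377e+07 ≈ 1.2212e-06
Gain = 20 log₁₀(1.2212e-06) ≈ -118.26 dB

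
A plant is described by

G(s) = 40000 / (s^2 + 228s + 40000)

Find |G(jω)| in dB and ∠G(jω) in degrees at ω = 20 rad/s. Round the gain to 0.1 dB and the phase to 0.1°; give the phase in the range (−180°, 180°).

0.0 dB, -6.6°

At s = jω = j20:
quadratic: (j20)² + 228·j20 + 40000 = 39600 + j4560 → |·| ≈ 39862, ∠ ≈ 6.57°
|G| = 40000 / 39862 ≈ 1.0035
Gain = 20 log₁₀(1.0035) ≈ 0.03 dB
∠G = 0.00° − 6.57° = -6.57°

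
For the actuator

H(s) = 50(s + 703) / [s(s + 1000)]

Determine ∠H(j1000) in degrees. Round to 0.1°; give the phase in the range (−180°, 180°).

-80.1°

At s = jω = j1000:
zero (s+703): 703 + j1000 → |·| = √(703²+1000²) = √1494209 ≈ 1222.4, ∠ = arctan(1000/703) ≈ 54.89°
pole (s+1000): 1000 + j1000 → |·| = √(1000²+1000²) = √2000000 ≈ 1414.2, ∠ = arctan(1000/1000) ≈ 45.00°
pole at origin: |s| = 1000, ∠ = 90.00° (in denominator)
∠H = 54.89° − 135.00° = -80.11°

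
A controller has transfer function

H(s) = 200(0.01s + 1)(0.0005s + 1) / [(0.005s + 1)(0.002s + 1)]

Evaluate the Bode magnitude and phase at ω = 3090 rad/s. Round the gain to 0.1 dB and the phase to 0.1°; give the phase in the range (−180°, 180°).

At ω = 3090 rad/s:
zero (1 + j3090·0.01) = 1 + j30.9 → |·| ≈ 30.916, ∠ ≈ 88.15°
zero (1 + j3090·0.0005) = 1 + j1.545 → |·| ≈ 1.8404, ∠ ≈ 57.09°
pole (1 + j3090·0.005) = 1 + j15.45 → |·| ≈ 15.482, ∠ ≈ 86.30°
pole (1 + j3090·0.002) = 1 + j6.18 → |·| ≈ 6.2604, ∠ ≈ 80.81°
|H| = 200 · 30.916 · 1.8404 / (15.482 · 6.2604) ≈ 117.41
Gain = 20 log₁₀(117.41) ≈ 41.39 dB
∠H = (88.15° + 57.09°) − (86.30° + 80.81°) = -21.87°

41.4 dB, -21.9°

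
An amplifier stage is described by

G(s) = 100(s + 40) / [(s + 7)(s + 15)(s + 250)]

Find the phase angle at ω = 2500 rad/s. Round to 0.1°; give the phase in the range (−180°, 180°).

-174.7°

At s = jω = j2500:
zero (s+40): 40 + j2500 → |·| = √(40²+2500²) = √6251600 ≈ 2500.3, ∠ = arctan(2500/40) ≈ 89.08°
pole (s+7): 7 + j2500 → |·| = √(7²+2500²) = √6250049 ≈ 2500, ∠ = arctan(2500/7) ≈ 89.84°
pole (s+15): 15 + j2500 → |·| = √(15²+2500²) = √6250225 ≈ 2500, ∠ = arctan(2500/15) ≈ 89.66°
pole (s+250): 250 + j2500 → |·| = √(250²+2500²) = √6312500 ≈ 2512.5, ∠ = arctan(2500/250) ≈ 84.29°
∠G = 89.08° − 263.79° = -174.71°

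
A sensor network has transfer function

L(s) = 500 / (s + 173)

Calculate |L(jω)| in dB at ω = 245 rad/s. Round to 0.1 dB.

4.4 dB

Substitute s = j245:
Numerator: 500 = 500 + j0
Denominator: (j245) + 173 = 173 + j245
|N| = √(500² + 0²) ≈ 500, ∠N ≈ 0.00°
|D| = √(173² + 245²) ≈ 299.92, ∠D ≈ 54.77°
|L| = 500 / 299.92 ≈ 1.6671
Gain = 20 log₁₀(1.6671) ≈ 4.44 dB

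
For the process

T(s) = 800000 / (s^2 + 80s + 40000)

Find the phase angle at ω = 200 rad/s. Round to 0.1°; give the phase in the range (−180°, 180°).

-90.0°

At s = jω = j200:
quadratic: (j200)² + 80·j200 + 40000 = 0 + j16000 → |·| ≈ 16000, ∠ ≈ 90.00°
∠T = 0.00° − 90.00° = -90.00°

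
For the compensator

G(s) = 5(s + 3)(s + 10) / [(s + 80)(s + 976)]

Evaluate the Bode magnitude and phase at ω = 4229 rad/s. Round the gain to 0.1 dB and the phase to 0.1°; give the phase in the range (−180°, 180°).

13.8 dB, 13.9°

At s = jω = j4229:
zero (s+3): 3 + j4229 → |·| = √(3²+4229²) = √17884450 ≈ 4229, ∠ = arctan(4229/3) ≈ 89.96°
zero (s+10): 10 + j4229 → |·| = √(10²+4229²) = √17884541 ≈ 4229, ∠ = arctan(4229/10) ≈ 89.86°
pole (s+80): 80 + j4229 → |·| = √(80²+4229²) = √17890841 ≈ 4229.8, ∠ = arctan(4229/80) ≈ 88.92°
pole (s+976): 976 + j4229 → |·| = √(976²+4229²) = √18837017 ≈ 4340.2, ∠ = arctan(4229/976) ≈ 77.00°
|G| = 5 · 1.7884e+07 / 1.8358e+07 ≈ 4.8709
Gain = 20 log₁₀(4.8709) ≈ 13.75 dB
∠G = 179.82° − 165.92° = 13.90°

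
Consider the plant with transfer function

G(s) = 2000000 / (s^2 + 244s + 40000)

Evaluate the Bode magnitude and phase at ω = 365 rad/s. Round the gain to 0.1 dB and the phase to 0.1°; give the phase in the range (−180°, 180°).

23.8 dB, -136.3°

At s = jω = j365:
quadratic: (j365)² + 244·j365 + 40000 = -93225 + j89060 → |·| ≈ 1.2893e+05, ∠ ≈ 136.31°
|G| = 2000000 / 1.2893e+05 ≈ 15.512
Gain = 20 log₁₀(15.512) ≈ 23.81 dB
∠G = 0.00° − 136.31° = -136.31°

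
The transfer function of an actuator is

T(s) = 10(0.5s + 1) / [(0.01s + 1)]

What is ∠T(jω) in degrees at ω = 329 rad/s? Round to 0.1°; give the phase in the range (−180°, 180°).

At ω = 329 rad/s:
zero (1 + j329·0.5) = 1 + j164.5 → |·| ≈ 164.5, ∠ ≈ 89.65°
pole (1 + j329·0.01) = 1 + j3.29 → |·| ≈ 3.4386, ∠ ≈ 73.09°
∠T = (89.65°) − (73.09°) = 16.56°

16.6°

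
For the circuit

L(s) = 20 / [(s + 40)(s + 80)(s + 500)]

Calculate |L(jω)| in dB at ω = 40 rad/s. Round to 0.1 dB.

-102.1 dB

At s = jω = j40:
pole (s+40): 40 + j40 → |·| = √(40²+40²) = √3200 ≈ 56.569, ∠ = arctan(40/40) ≈ 45.00°
pole (s+80): 80 + j40 → |·| = √(80²+40²) = √8000 ≈ 89.443, ∠ = arctan(40/80) ≈ 26.57°
pole (s+500): 500 + j40 → |·| = √(500²+40²) = √251600 ≈ 501.6, ∠ = arctan(40/500) ≈ 4.57°
|L| = 20 / 2.5379e+06 ≈ 7.8805e-06
Gain = 20 log₁₀(7.8805e-06) ≈ -102.07 dB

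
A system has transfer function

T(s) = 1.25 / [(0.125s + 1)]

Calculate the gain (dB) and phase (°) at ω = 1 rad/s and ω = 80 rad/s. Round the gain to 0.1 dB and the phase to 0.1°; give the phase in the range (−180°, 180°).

ω = 1: 1.9 dB, -7.1°; ω = 80: -18.1 dB, -84.3°

At ω = 1 rad/s:
pole (1 + j1·0.125) = 1 + j0.125 → |·| ≈ 1.0078, ∠ ≈ 7.13°
|T| = 1.25 · 1 / (1.0078) ≈ 1.2403
Gain = 20 log₁₀(1.2403) ≈ 1.87 dB
∠T = (0°) − (7.13°) = -7.13°

At ω = 80 rad/s:
pole (1 + j80·0.125) = 1 + j10 → |·| ≈ 10.05, ∠ ≈ 84.29°
|T| = 1.25 · 1 / (10.05) ≈ 0.12438
Gain = 20 log₁₀(0.12438) ≈ -18.10 dB
∠T = (0°) − (84.29°) = -84.29°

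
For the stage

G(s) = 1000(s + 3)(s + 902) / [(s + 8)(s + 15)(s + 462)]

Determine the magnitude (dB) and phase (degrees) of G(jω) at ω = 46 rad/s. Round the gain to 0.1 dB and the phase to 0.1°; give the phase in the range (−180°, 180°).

At s = jω = j46:
zero (s+3): 3 + j46 → |·| = √(3²+46²) = √2125 ≈ 46.098, ∠ = arctan(46/3) ≈ 86.27°
zero (s+902): 902 + j46 → |·| = √(902²+46²) = √815720 ≈ 903.17, ∠ = arctan(46/902) ≈ 2.92°
pole (s+8): 8 + j46 → |·| = √(8²+46²) = √2180 ≈ 46.69, ∠ = arctan(46/8) ≈ 80.13°
pole (s+15): 15 + j46 → |·| = √(15²+46²) = √2341 ≈ 48.384, ∠ = arctan(46/15) ≈ 71.94°
pole (s+462): 462 + j46 → |·| = √(462²+46²) = √215560 ≈ 464.28, ∠ = arctan(46/462) ≈ 5.69°
|G| = 1000 · 41634 / 1.0488e+06 ≈ 39.697
Gain = 20 log₁₀(39.697) ≈ 31.98 dB
∠G = 89.19° − 157.76° = -68.57°

32.0 dB, -68.6°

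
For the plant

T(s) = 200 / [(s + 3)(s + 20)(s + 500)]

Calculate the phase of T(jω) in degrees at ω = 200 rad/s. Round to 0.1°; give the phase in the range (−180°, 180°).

164.8°

At s = jω = j200:
pole (s+3): 3 + j200 → |·| = √(3²+200²) = √40009 ≈ 200.02, ∠ = arctan(200/3) ≈ 89.14°
pole (s+20): 20 + j200 → |·| = √(20²+200²) = √40400 ≈ 201, ∠ = arctan(200/20) ≈ 84.29°
pole (s+500): 500 + j200 → |·| = √(500²+200²) = √290000 ≈ 538.52, ∠ = arctan(200/500) ≈ 21.80°
∠T = 0.00° − 195.23° = -195.23° ≡ 164.77° (principal value)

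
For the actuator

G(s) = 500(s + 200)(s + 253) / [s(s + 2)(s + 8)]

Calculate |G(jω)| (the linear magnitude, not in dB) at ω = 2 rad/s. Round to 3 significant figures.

At s = jω = j2:
zero (s+200): 200 + j2 → |·| = √(200²+2²) = √40004 ≈ 200.01, ∠ = arctan(2/200) ≈ 0.57°
zero (s+253): 253 + j2 → |·| = √(253²+2²) = √64013 ≈ 253.01, ∠ = arctan(2/253) ≈ 0.45°
pole (s+2): 2 + j2 → |·| = √(2²+2²) = √8 ≈ 2.8284, ∠ = arctan(2/2) ≈ 45.00°
pole (s+8): 8 + j2 → |·| = √(8²+2²) = √68 ≈ 8.2462, ∠ = arctan(2/8) ≈ 14.04°
pole at origin: |s| = 2, ∠ = 90.00° (in denominator)
|G| = 500 · 50605 / 46.647 ≈ 5.4243e+05

5.42e+05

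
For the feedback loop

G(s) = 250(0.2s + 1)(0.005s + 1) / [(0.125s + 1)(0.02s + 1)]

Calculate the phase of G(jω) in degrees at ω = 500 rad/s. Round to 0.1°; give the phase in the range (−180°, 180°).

At ω = 500 rad/s:
zero (1 + j500·0.2) = 1 + j100 → |·| ≈ 100, ∠ ≈ 89.43°
zero (1 + j500·0.005) = 1 + j2.5 → |·| ≈ 2.6926, ∠ ≈ 68.20°
pole (1 + j500·0.125) = 1 + j62.5 → |·| ≈ 62.508, ∠ ≈ 89.08°
pole (1 + j500·0.02) = 1 + j10 → |·| ≈ 10.05, ∠ ≈ 84.29°
∠G = (89.43° + 68.20°) − (89.08° + 84.29°) = -15.74°

-15.7°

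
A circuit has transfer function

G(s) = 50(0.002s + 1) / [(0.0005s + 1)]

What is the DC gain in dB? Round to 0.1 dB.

34.0 dB

G(0) = 50 · 1 / 1 = 50
20 log₁₀(50) ≈ 33.98 dB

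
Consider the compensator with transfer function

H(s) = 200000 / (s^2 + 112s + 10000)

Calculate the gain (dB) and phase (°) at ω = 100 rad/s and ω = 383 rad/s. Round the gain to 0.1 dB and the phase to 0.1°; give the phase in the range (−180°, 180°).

At s = jω = j100:
quadratic: (j100)² + 112·j100 + 10000 = 0 + j11200 → |·| ≈ 11200, ∠ ≈ 90.00°
|H| = 200000 / 11200 ≈ 17.857
Gain = 20 log₁₀(17.857) ≈ 25.04 dB
∠H = 0.00° − 90.00° = -90.00°

At s = jω = j383:
quadratic: (j383)² + 112·j383 + 10000 = -136689 + j42896 → |·| ≈ 1.4326e+05, ∠ ≈ 162.58°
|H| = 200000 / 1.4326e+05 ≈ 1.3961
Gain = 20 log₁₀(1.3961) ≈ 2.90 dB
∠H = 0.00° − 162.58° = -162.58°

ω = 100: 25.0 dB, -90.0°; ω = 383: 2.9 dB, -162.6°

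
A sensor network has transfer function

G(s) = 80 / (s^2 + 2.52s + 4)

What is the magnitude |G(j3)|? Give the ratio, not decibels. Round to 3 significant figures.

At s = jω = j3:
quadratic: (j3)² + 2.52·j3 + 4 = -5 + j7.56 → |·| ≈ 9.0639, ∠ ≈ 123.48°
|G| = 80 / 9.0639 ≈ 8.8262

8.83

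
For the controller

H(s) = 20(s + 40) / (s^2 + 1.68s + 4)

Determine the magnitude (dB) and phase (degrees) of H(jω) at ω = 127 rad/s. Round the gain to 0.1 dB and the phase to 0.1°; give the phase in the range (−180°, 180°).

-15.6 dB, -106.7°

At s = jω = j127:
zero (s+40): 40 + j127 → |·| = √(40²+127²) = √17729 ≈ 133.15, ∠ = arctan(127/40) ≈ 72.52°
quadratic: (j127)² + 1.68·j127 + 4 = -16125 + j213.36 → |·| ≈ 16126, ∠ ≈ 179.24°
|H| = 20 · 133.15 / 16126 ≈ 0.16514
Gain = 20 log₁₀(0.16514) ≈ -15.64 dB
∠H = 72.52° − 179.24° = -106.72°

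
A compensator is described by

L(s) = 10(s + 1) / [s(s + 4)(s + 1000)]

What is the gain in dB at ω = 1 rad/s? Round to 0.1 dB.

-49.3 dB

At s = jω = j1:
zero (s+1): 1 + j1 → |·| = √(1²+1²) = √2 ≈ 1.4142, ∠ = arctan(1/1) ≈ 45.00°
pole (s+4): 4 + j1 → |·| = √(4²+1²) = √17 ≈ 4.1231, ∠ = arctan(1/4) ≈ 14.04°
pole (s+1000): 1000 + j1 → |·| = √(1000²+1²) = √1000001 ≈ 1000, ∠ = arctan(1/1000) ≈ 0.06°
pole at origin: |s| = 1, ∠ = 90.00° (in denominator)
|L| = 10 · 1.4142 / 4123.1 ≈ 0.0034299
Gain = 20 log₁₀(0.0034299) ≈ -49.29 dB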